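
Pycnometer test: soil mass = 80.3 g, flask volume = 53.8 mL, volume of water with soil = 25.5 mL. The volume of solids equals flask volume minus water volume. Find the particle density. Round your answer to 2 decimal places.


Step 1: Volume of solids = flask volume - water volume with soil
Step 2: V_solids = 53.8 - 25.5 = 28.3 mL
Step 3: Particle density = mass / V_solids = 80.3 / 28.3 = 2.84 g/cm^3

2.84


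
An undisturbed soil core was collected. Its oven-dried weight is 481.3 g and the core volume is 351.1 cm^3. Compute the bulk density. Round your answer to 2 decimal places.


Step 1: Identify the formula: BD = dry mass / volume
Step 2: Substitute values: BD = 481.3 / 351.1
Step 3: BD = 1.37 g/cm^3

1.37


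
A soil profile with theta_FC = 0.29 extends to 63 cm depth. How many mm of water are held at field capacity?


Step 1: Water (mm) = theta_FC * depth (cm) * 10
Step 2: Water = 0.29 * 63 * 10
Step 3: Water = 182.7 mm

182.7


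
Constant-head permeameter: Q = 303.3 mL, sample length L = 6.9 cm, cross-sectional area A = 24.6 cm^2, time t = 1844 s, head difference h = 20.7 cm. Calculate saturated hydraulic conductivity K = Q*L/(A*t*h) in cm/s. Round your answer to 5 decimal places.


Step 1: K = Q * L / (A * t * h)
Step 2: Numerator = 303.3 * 6.9 = 2092.77
Step 3: Denominator = 24.6 * 1844 * 20.7 = 939001.68
Step 4: K = 2092.77 / 939001.68 = 0.00223 cm/s

0.00223


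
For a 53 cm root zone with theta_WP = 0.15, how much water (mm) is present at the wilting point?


Step 1: Water (mm) = theta_WP * depth * 10
Step 2: Water = 0.15 * 53 * 10
Step 3: Water = 79.5 mm

79.5


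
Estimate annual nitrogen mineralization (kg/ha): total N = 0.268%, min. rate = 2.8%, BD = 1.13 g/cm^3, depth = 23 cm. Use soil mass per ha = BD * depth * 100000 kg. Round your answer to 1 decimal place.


Step 1: Soil mass per ha = BD * depth * 100000 = 1.13 * 23 * 100000 = 2599000 kg
Step 2: Total N pool = soil mass * N%/100 = 2599000 * 0.268/100 = 6965.32 kg/ha
Step 3: N mineralized = N pool * rate%/100 = 6965.32 * 2.8/100 = 195.0 kg/ha/yr

195.0


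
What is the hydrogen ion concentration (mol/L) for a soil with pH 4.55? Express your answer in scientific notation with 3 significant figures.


Step 1: [H+] = 10^(-pH)
Step 2: [H+] = 10^(-4.55)
Step 3: [H+] = 2.82e-05 mol/L

2.82e-05


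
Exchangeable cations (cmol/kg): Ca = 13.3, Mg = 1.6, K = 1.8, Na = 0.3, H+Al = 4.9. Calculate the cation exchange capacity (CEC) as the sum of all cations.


Step 1: CEC = Ca + Mg + K + Na + (H+Al)
Step 2: CEC = 13.3 + 1.6 + 1.8 + 0.3 + 4.9
Step 3: CEC = 21.9 cmol/kg

21.9


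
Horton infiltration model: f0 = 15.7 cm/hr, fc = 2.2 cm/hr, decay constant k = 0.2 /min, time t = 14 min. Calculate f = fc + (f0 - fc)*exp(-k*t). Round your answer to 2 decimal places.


Step 1: f = fc + (f0 - fc) * exp(-k * t)
Step 2: exp(-0.2 * 14) = 0.06081
Step 3: f = 2.2 + (15.7 - 2.2) * 0.06081
Step 4: f = 2.2 + 13.5 * 0.06081
Step 5: f = 3.02 cm/hr

3.02


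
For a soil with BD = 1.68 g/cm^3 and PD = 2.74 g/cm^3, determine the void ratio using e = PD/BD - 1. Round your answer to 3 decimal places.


Step 1: e = PD / BD - 1
Step 2: e = 2.74 / 1.68 - 1
Step 3: e = 1.63095 - 1
Step 4: e = 0.631

0.631


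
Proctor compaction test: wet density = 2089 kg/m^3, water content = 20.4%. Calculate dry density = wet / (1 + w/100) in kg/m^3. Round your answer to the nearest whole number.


Step 1: Dry density = wet density / (1 + w/100)
Step 2: Dry density = 2089 / (1 + 20.4/100)
Step 3: Dry density = 2089 / 1.204
Step 4: Dry density = 1735 kg/m^3

1735


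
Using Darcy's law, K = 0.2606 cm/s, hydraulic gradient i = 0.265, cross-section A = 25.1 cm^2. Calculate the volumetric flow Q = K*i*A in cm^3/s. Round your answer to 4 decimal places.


Step 1: Apply Darcy's law: Q = K * i * A
Step 2: Q = 0.2606 * 0.265 * 25.1
Step 3: Q = 1.7334 cm^3/s

1.7334


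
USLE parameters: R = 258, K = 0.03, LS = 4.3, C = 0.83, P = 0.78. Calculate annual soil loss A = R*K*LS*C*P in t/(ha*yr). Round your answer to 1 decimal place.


Step 1: A = R * K * LS * C * P
Step 2: R * K = 258 * 0.03 = 7.74
Step 3: (R*K) * LS = 7.74 * 4.3 = 33.282
Step 4: * C * P = 33.282 * 0.83 * 0.78 = 21.5
Step 5: A = 21.5 t/(ha*yr)

21.5


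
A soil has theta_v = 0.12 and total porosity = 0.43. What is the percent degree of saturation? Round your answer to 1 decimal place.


Step 1: S = 100 * theta_v / n
Step 2: S = 100 * 0.12 / 0.43
Step 3: S = 27.9%

27.9


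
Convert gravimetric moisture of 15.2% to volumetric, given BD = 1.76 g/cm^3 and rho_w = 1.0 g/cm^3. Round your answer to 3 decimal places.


Step 1: theta = (w / 100) * BD / rho_w
Step 2: theta = (15.2 / 100) * 1.76 / 1.0
Step 3: theta = 0.152 * 1.76
Step 4: theta = 0.268

0.268


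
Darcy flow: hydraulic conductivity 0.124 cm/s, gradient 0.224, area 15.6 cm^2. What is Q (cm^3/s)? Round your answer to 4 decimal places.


Step 1: Apply Darcy's law: Q = K * i * A
Step 2: Q = 0.124 * 0.224 * 15.6
Step 3: Q = 0.4333 cm^3/s

0.4333


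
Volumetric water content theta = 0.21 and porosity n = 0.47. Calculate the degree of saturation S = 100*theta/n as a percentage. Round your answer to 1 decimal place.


Step 1: S = 100 * theta_v / n
Step 2: S = 100 * 0.21 / 0.47
Step 3: S = 44.7%

44.7


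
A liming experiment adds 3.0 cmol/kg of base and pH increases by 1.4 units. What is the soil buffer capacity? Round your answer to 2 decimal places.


Step 1: BC = change in base / change in pH
Step 2: BC = 3.0 / 1.4
Step 3: BC = 2.14 cmol/(kg*pH unit)

2.14


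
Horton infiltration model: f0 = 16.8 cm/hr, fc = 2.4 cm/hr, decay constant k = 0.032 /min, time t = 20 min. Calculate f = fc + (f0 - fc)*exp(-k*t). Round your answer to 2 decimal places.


Step 1: f = fc + (f0 - fc) * exp(-k * t)
Step 2: exp(-0.032 * 20) = 0.527292
Step 3: f = 2.4 + (16.8 - 2.4) * 0.527292
Step 4: f = 2.4 + 14.4 * 0.527292
Step 5: f = 9.99 cm/hr

9.99


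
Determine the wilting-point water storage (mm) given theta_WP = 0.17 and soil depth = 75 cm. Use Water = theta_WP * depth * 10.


Step 1: Water (mm) = theta_WP * depth * 10
Step 2: Water = 0.17 * 75 * 10
Step 3: Water = 127.5 mm

127.5


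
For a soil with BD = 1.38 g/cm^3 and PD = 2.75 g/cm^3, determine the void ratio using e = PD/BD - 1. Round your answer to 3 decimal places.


Step 1: e = PD / BD - 1
Step 2: e = 2.75 / 1.38 - 1
Step 3: e = 1.99275 - 1
Step 4: e = 0.993

0.993


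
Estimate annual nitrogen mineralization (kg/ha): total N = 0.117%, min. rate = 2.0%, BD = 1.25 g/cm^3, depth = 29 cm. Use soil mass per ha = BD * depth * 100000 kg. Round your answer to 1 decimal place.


Step 1: Soil mass per ha = BD * depth * 100000 = 1.25 * 29 * 100000 = 3625000 kg
Step 2: Total N pool = soil mass * N%/100 = 3625000 * 0.117/100 = 4241.25 kg/ha
Step 3: N mineralized = N pool * rate%/100 = 4241.25 * 2.0/100 = 84.8 kg/ha/yr

84.8


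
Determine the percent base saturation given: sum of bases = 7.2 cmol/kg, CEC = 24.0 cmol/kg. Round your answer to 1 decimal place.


Step 1: BS = 100 * (sum of bases) / CEC
Step 2: BS = 100 * 7.2 / 24.0
Step 3: BS = 30.0%

30.0


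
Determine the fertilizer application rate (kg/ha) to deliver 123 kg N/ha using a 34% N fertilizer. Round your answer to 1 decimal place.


Step 1: Fertilizer rate = target N / (N content / 100)
Step 2: Rate = 123 / (34 / 100)
Step 3: Rate = 123 / 0.34
Step 4: Rate = 361.8 kg/ha

361.8


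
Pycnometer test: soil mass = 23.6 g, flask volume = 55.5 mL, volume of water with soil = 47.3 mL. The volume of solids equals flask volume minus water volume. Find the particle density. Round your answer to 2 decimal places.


Step 1: Volume of solids = flask volume - water volume with soil
Step 2: V_solids = 55.5 - 47.3 = 8.2 mL
Step 3: Particle density = mass / V_solids = 23.6 / 8.2 = 2.88 g/cm^3

2.88


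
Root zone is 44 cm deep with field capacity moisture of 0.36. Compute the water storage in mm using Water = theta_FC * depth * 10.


Step 1: Water (mm) = theta_FC * depth (cm) * 10
Step 2: Water = 0.36 * 44 * 10
Step 3: Water = 158.4 mm

158.4


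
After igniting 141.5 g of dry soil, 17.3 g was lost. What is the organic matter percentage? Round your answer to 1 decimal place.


Step 1: OM% = 100 * LOI / sample mass
Step 2: OM = 100 * 17.3 / 141.5
Step 3: OM = 12.2%

12.2


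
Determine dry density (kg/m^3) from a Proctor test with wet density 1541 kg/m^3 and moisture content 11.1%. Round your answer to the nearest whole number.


Step 1: Dry density = wet density / (1 + w/100)
Step 2: Dry density = 1541 / (1 + 11.1/100)
Step 3: Dry density = 1541 / 1.111
Step 4: Dry density = 1387 kg/m^3

1387


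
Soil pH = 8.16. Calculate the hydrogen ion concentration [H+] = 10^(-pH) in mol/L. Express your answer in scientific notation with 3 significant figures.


Step 1: [H+] = 10^(-pH)
Step 2: [H+] = 10^(-8.16)
Step 3: [H+] = 6.92e-09 mol/L

6.92e-09


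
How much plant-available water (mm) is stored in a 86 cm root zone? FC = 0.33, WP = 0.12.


Step 1: Available water = (FC - WP) * depth * 10
Step 2: AW = (0.33 - 0.12) * 86 * 10
Step 3: AW = 0.21 * 86 * 10
Step 4: AW = 180.6 mm

180.6


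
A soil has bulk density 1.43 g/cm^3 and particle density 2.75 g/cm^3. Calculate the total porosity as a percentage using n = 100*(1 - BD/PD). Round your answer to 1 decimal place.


Step 1: Formula: n = 100 * (1 - BD / PD)
Step 2: n = 100 * (1 - 1.43 / 2.75)
Step 3: n = 100 * (1 - 0.52)
Step 4: n = 48.0%

48.0


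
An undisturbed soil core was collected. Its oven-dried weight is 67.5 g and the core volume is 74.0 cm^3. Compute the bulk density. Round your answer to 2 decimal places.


Step 1: Identify the formula: BD = dry mass / volume
Step 2: Substitute values: BD = 67.5 / 74.0
Step 3: BD = 0.91 g/cm^3

0.91


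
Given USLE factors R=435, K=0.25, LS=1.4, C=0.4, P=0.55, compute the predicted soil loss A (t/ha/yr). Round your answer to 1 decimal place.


Step 1: A = R * K * LS * C * P
Step 2: R * K = 435 * 0.25 = 108.75
Step 3: (R*K) * LS = 108.75 * 1.4 = 152.25
Step 4: * C * P = 152.25 * 0.4 * 0.55 = 33.5
Step 5: A = 33.5 t/(ha*yr)

33.5


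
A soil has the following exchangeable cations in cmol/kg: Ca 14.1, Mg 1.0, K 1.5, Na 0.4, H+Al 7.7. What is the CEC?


Step 1: CEC = Ca + Mg + K + Na + (H+Al)
Step 2: CEC = 14.1 + 1.0 + 1.5 + 0.4 + 7.7
Step 3: CEC = 24.7 cmol/kg

24.7


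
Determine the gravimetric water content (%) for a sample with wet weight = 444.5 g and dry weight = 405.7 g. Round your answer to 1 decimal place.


Step 1: Water mass = wet - dry = 444.5 - 405.7 = 38.8 g
Step 2: w = 100 * water mass / dry mass
Step 3: w = 100 * 38.8 / 405.7 = 9.6%

9.6


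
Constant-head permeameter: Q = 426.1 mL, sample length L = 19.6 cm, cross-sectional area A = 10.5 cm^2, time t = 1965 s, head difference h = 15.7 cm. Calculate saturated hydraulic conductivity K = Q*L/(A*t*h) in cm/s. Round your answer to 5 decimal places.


Step 1: K = Q * L / (A * t * h)
Step 2: Numerator = 426.1 * 19.6 = 8351.56
Step 3: Denominator = 10.5 * 1965 * 15.7 = 323930.25
Step 4: K = 8351.56 / 323930.25 = 0.02578 cm/s

0.02578


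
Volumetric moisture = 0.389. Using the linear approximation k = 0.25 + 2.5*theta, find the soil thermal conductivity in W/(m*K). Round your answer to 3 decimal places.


Step 1: k = 0.25 + 2.5 * theta
Step 2: k = 0.25 + 2.5 * 0.389
Step 3: k = 0.25 + 0.973
Step 4: k = 1.223 W/(m*K)

1.223


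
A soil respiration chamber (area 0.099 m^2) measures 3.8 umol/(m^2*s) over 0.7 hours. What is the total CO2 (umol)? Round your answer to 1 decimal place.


Step 1: Convert time to seconds: 0.7 hr * 3600 = 2520.0 s
Step 2: Total = flux * area * time_s
Step 3: Total = 3.8 * 0.099 * 2520.0
Step 4: Total = 948.0 umol

948.0


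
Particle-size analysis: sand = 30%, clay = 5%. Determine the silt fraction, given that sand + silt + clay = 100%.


Step 1: sand + silt + clay = 100%
Step 2: silt = 100 - sand - clay
Step 3: silt = 100 - 30 - 5
Step 4: silt = 65%

65


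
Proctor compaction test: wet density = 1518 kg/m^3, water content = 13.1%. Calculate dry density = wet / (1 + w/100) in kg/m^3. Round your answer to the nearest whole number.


Step 1: Dry density = wet density / (1 + w/100)
Step 2: Dry density = 1518 / (1 + 13.1/100)
Step 3: Dry density = 1518 / 1.131
Step 4: Dry density = 1342 kg/m^3

1342


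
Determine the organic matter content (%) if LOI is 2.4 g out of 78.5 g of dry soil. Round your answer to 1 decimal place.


Step 1: OM% = 100 * LOI / sample mass
Step 2: OM = 100 * 2.4 / 78.5
Step 3: OM = 3.1%

3.1


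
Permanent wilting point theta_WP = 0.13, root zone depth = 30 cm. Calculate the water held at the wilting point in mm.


Step 1: Water (mm) = theta_WP * depth * 10
Step 2: Water = 0.13 * 30 * 10
Step 3: Water = 39.0 mm

39.0


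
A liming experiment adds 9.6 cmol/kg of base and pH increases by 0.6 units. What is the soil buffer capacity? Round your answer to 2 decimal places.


Step 1: BC = change in base / change in pH
Step 2: BC = 9.6 / 0.6
Step 3: BC = 16.0 cmol/(kg*pH unit)

16.0


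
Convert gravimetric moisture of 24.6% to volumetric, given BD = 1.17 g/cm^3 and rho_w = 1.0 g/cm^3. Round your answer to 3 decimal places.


Step 1: theta = (w / 100) * BD / rho_w
Step 2: theta = (24.6 / 100) * 1.17 / 1.0
Step 3: theta = 0.246 * 1.17
Step 4: theta = 0.288

0.288


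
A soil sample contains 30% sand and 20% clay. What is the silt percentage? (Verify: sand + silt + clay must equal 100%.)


Step 1: sand + silt + clay = 100%
Step 2: silt = 100 - sand - clay
Step 3: silt = 100 - 30 - 20
Step 4: silt = 50%

50


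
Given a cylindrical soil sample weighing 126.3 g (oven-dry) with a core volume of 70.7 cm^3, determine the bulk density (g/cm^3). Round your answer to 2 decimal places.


Step 1: Identify the formula: BD = dry mass / volume
Step 2: Substitute values: BD = 126.3 / 70.7
Step 3: BD = 1.79 g/cm^3

1.79


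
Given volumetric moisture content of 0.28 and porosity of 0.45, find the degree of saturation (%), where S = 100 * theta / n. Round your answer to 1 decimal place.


Step 1: S = 100 * theta_v / n
Step 2: S = 100 * 0.28 / 0.45
Step 3: S = 62.2%

62.2


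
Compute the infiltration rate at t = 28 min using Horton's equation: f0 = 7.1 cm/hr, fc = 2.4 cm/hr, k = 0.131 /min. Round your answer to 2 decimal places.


Step 1: f = fc + (f0 - fc) * exp(-k * t)
Step 2: exp(-0.131 * 28) = 0.025527
Step 3: f = 2.4 + (7.1 - 2.4) * 0.025527
Step 4: f = 2.4 + 4.7 * 0.025527
Step 5: f = 2.52 cm/hr

2.52


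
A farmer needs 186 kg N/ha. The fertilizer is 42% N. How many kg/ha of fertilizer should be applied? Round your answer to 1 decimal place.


Step 1: Fertilizer rate = target N / (N content / 100)
Step 2: Rate = 186 / (42 / 100)
Step 3: Rate = 186 / 0.42
Step 4: Rate = 442.9 kg/ha

442.9


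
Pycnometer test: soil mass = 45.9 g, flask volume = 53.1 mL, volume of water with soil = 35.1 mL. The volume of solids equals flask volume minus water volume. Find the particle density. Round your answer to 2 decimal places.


Step 1: Volume of solids = flask volume - water volume with soil
Step 2: V_solids = 53.1 - 35.1 = 18.0 mL
Step 3: Particle density = mass / V_solids = 45.9 / 18.0 = 2.55 g/cm^3

2.55


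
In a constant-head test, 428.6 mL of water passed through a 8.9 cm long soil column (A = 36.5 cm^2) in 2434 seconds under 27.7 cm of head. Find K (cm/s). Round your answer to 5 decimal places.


Step 1: K = Q * L / (A * t * h)
Step 2: Numerator = 428.6 * 8.9 = 3814.54
Step 3: Denominator = 36.5 * 2434 * 27.7 = 2460895.7
Step 4: K = 3814.54 / 2460895.7 = 0.00155 cm/s

0.00155


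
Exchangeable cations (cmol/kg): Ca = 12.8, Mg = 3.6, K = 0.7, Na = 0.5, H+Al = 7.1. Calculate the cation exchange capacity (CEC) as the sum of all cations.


Step 1: CEC = Ca + Mg + K + Na + (H+Al)
Step 2: CEC = 12.8 + 3.6 + 0.7 + 0.5 + 7.1
Step 3: CEC = 24.7 cmol/kg

24.7


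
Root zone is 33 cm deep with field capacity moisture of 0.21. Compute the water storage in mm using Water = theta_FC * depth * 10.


Step 1: Water (mm) = theta_FC * depth (cm) * 10
Step 2: Water = 0.21 * 33 * 10
Step 3: Water = 69.3 mm

69.3


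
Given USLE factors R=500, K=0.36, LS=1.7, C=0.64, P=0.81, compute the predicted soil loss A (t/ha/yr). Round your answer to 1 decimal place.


Step 1: A = R * K * LS * C * P
Step 2: R * K = 500 * 0.36 = 180.0
Step 3: (R*K) * LS = 180.0 * 1.7 = 306.0
Step 4: * C * P = 306.0 * 0.64 * 0.81 = 158.6
Step 5: A = 158.6 t/(ha*yr)

158.6


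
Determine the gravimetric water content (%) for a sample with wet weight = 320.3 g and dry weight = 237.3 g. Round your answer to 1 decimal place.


Step 1: Water mass = wet - dry = 320.3 - 237.3 = 83.0 g
Step 2: w = 100 * water mass / dry mass
Step 3: w = 100 * 83.0 / 237.3 = 35.0%

35.0


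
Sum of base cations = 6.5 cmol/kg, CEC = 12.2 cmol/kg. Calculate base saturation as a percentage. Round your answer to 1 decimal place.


Step 1: BS = 100 * (sum of bases) / CEC
Step 2: BS = 100 * 6.5 / 12.2
Step 3: BS = 53.3%

53.3


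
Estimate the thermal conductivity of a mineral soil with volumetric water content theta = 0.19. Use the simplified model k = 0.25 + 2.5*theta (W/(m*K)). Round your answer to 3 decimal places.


Step 1: k = 0.25 + 2.5 * theta
Step 2: k = 0.25 + 2.5 * 0.19
Step 3: k = 0.25 + 0.475
Step 4: k = 0.725 W/(m*K)

0.725


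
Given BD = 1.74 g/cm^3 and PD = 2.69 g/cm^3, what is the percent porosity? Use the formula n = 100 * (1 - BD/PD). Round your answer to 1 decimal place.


Step 1: Formula: n = 100 * (1 - BD / PD)
Step 2: n = 100 * (1 - 1.74 / 2.69)
Step 3: n = 100 * (1 - 0.64684)
Step 4: n = 35.3%

35.3


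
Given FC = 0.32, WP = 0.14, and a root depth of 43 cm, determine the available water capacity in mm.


Step 1: Available water = (FC - WP) * depth * 10
Step 2: AW = (0.32 - 0.14) * 43 * 10
Step 3: AW = 0.18 * 43 * 10
Step 4: AW = 77.4 mm

77.4


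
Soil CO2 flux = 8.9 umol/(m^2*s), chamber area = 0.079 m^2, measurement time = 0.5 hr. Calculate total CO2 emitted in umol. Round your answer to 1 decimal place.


Step 1: Convert time to seconds: 0.5 hr * 3600 = 1800.0 s
Step 2: Total = flux * area * time_s
Step 3: Total = 8.9 * 0.079 * 1800.0
Step 4: Total = 1265.6 umol

1265.6


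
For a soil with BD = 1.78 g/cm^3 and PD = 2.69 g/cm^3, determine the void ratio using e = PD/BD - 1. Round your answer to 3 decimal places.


Step 1: e = PD / BD - 1
Step 2: e = 2.69 / 1.78 - 1
Step 3: e = 1.51124 - 1
Step 4: e = 0.511

0.511


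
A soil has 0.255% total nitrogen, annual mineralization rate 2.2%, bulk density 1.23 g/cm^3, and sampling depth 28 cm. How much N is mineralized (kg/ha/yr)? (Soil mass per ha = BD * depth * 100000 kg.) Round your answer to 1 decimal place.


Step 1: Soil mass per ha = BD * depth * 100000 = 1.23 * 28 * 100000 = 3444000 kg
Step 2: Total N pool = soil mass * N%/100 = 3444000 * 0.255/100 = 8782.2 kg/ha
Step 3: N mineralized = N pool * rate%/100 = 8782.2 * 2.2/100 = 193.2 kg/ha/yr

193.2


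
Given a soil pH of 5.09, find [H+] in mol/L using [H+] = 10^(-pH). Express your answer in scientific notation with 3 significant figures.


Step 1: [H+] = 10^(-pH)
Step 2: [H+] = 10^(-5.09)
Step 3: [H+] = 8.13e-06 mol/L

8.13e-06


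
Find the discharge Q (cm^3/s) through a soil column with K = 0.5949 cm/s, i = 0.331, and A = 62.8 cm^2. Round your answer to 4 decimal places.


Step 1: Apply Darcy's law: Q = K * i * A
Step 2: Q = 0.5949 * 0.331 * 62.8
Step 3: Q = 12.3661 cm^3/s

12.3661


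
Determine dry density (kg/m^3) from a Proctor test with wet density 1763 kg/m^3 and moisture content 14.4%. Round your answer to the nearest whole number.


Step 1: Dry density = wet density / (1 + w/100)
Step 2: Dry density = 1763 / (1 + 14.4/100)
Step 3: Dry density = 1763 / 1.144
Step 4: Dry density = 1541 kg/m^3

1541


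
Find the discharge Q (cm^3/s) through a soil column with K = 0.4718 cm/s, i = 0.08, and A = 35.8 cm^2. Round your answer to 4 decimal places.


Step 1: Apply Darcy's law: Q = K * i * A
Step 2: Q = 0.4718 * 0.08 * 35.8
Step 3: Q = 1.3512 cm^3/s

1.3512


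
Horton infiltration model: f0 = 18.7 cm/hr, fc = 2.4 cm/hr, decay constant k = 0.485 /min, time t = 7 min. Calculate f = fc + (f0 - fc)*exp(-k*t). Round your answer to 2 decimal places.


Step 1: f = fc + (f0 - fc) * exp(-k * t)
Step 2: exp(-0.485 * 7) = 0.033541
Step 3: f = 2.4 + (18.7 - 2.4) * 0.033541
Step 4: f = 2.4 + 16.3 * 0.033541
Step 5: f = 2.95 cm/hr

2.95


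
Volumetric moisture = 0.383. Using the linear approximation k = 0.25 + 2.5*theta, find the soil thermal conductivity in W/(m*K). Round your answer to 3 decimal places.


Step 1: k = 0.25 + 2.5 * theta
Step 2: k = 0.25 + 2.5 * 0.383
Step 3: k = 0.25 + 0.958
Step 4: k = 1.208 W/(m*K)

1.208


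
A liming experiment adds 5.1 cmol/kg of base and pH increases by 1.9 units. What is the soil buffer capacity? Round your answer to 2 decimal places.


Step 1: BC = change in base / change in pH
Step 2: BC = 5.1 / 1.9
Step 3: BC = 2.68 cmol/(kg*pH unit)

2.68


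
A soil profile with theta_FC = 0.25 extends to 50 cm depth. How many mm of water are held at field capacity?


Step 1: Water (mm) = theta_FC * depth (cm) * 10
Step 2: Water = 0.25 * 50 * 10
Step 3: Water = 125.0 mm

125.0


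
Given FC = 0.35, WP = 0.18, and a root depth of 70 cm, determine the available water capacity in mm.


Step 1: Available water = (FC - WP) * depth * 10
Step 2: AW = (0.35 - 0.18) * 70 * 10
Step 3: AW = 0.17 * 70 * 10
Step 4: AW = 119.0 mm

119.0


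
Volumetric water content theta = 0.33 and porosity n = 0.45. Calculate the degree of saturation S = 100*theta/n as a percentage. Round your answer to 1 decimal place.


Step 1: S = 100 * theta_v / n
Step 2: S = 100 * 0.33 / 0.45
Step 3: S = 73.3%

73.3


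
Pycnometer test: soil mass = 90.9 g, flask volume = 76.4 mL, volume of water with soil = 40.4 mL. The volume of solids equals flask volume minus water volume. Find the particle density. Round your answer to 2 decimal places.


Step 1: Volume of solids = flask volume - water volume with soil
Step 2: V_solids = 76.4 - 40.4 = 36.0 mL
Step 3: Particle density = mass / V_solids = 90.9 / 36.0 = 2.53 g/cm^3

2.53


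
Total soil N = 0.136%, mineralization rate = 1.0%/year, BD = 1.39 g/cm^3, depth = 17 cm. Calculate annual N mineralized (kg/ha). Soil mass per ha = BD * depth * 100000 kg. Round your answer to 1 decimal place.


Step 1: Soil mass per ha = BD * depth * 100000 = 1.39 * 17 * 100000 = 2363000 kg
Step 2: Total N pool = soil mass * N%/100 = 2363000 * 0.136/100 = 3213.68 kg/ha
Step 3: N mineralized = N pool * rate%/100 = 3213.68 * 1.0/100 = 32.1 kg/ha/yr

32.1


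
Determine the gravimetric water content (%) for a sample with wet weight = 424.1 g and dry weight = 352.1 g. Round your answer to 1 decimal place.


Step 1: Water mass = wet - dry = 424.1 - 352.1 = 72.0 g
Step 2: w = 100 * water mass / dry mass
Step 3: w = 100 * 72.0 / 352.1 = 20.4%

20.4


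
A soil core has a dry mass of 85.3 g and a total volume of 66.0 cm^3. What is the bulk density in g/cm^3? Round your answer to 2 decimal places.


Step 1: Identify the formula: BD = dry mass / volume
Step 2: Substitute values: BD = 85.3 / 66.0
Step 3: BD = 1.29 g/cm^3

1.29


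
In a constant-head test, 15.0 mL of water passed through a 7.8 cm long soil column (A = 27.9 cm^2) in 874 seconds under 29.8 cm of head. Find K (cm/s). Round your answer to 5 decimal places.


Step 1: K = Q * L / (A * t * h)
Step 2: Numerator = 15.0 * 7.8 = 117.0
Step 3: Denominator = 27.9 * 874 * 29.8 = 726661.08
Step 4: K = 117.0 / 726661.08 = 0.00016 cm/s

0.00016


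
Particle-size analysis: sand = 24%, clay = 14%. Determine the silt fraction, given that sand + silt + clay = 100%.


Step 1: sand + silt + clay = 100%
Step 2: silt = 100 - sand - clay
Step 3: silt = 100 - 24 - 14
Step 4: silt = 62%

62


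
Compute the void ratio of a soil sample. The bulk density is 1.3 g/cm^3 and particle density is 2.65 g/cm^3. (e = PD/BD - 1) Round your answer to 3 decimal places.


Step 1: e = PD / BD - 1
Step 2: e = 2.65 / 1.3 - 1
Step 3: e = 2.03846 - 1
Step 4: e = 1.038

1.038


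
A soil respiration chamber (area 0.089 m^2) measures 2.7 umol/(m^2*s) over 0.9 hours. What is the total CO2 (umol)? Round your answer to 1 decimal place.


Step 1: Convert time to seconds: 0.9 hr * 3600 = 3240.0 s
Step 2: Total = flux * area * time_s
Step 3: Total = 2.7 * 0.089 * 3240.0
Step 4: Total = 778.6 umol

778.6


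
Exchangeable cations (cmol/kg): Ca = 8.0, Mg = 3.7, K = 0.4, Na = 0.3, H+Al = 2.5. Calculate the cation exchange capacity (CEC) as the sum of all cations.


Step 1: CEC = Ca + Mg + K + Na + (H+Al)
Step 2: CEC = 8.0 + 3.7 + 0.4 + 0.3 + 2.5
Step 3: CEC = 14.9 cmol/kg

14.9


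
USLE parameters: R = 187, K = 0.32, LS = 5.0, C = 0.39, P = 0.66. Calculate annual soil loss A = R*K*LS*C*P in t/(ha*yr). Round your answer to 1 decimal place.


Step 1: A = R * K * LS * C * P
Step 2: R * K = 187 * 0.32 = 59.84
Step 3: (R*K) * LS = 59.84 * 5.0 = 299.2
Step 4: * C * P = 299.2 * 0.39 * 0.66 = 77.0
Step 5: A = 77.0 t/(ha*yr)

77.0


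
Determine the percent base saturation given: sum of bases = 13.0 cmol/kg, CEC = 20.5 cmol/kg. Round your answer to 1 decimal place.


Step 1: BS = 100 * (sum of bases) / CEC
Step 2: BS = 100 * 13.0 / 20.5
Step 3: BS = 63.4%

63.4


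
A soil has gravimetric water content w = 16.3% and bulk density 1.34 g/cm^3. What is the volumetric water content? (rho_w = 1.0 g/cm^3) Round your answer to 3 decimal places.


Step 1: theta = (w / 100) * BD / rho_w
Step 2: theta = (16.3 / 100) * 1.34 / 1.0
Step 3: theta = 0.163 * 1.34
Step 4: theta = 0.218

0.218


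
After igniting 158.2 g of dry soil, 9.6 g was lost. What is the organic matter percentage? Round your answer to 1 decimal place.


Step 1: OM% = 100 * LOI / sample mass
Step 2: OM = 100 * 9.6 / 158.2
Step 3: OM = 6.1%

6.1


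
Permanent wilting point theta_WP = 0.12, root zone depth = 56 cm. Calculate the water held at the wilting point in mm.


Step 1: Water (mm) = theta_WP * depth * 10
Step 2: Water = 0.12 * 56 * 10
Step 3: Water = 67.2 mm

67.2


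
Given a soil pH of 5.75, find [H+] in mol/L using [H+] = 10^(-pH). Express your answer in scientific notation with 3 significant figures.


Step 1: [H+] = 10^(-pH)
Step 2: [H+] = 10^(-5.75)
Step 3: [H+] = 1.78e-06 mol/L

1.78e-06


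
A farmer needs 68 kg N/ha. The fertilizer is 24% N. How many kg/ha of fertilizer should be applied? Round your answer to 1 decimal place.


Step 1: Fertilizer rate = target N / (N content / 100)
Step 2: Rate = 68 / (24 / 100)
Step 3: Rate = 68 / 0.24
Step 4: Rate = 283.3 kg/ha

283.3


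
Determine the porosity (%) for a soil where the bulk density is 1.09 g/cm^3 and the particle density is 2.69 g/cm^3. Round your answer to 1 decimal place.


Step 1: Formula: n = 100 * (1 - BD / PD)
Step 2: n = 100 * (1 - 1.09 / 2.69)
Step 3: n = 100 * (1 - 0.4052)
Step 4: n = 59.5%

59.5


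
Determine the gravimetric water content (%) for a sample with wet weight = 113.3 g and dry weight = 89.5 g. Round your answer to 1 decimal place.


Step 1: Water mass = wet - dry = 113.3 - 89.5 = 23.8 g
Step 2: w = 100 * water mass / dry mass
Step 3: w = 100 * 23.8 / 89.5 = 26.6%

26.6


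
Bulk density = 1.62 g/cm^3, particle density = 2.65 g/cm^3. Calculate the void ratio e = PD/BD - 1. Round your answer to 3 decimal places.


Step 1: e = PD / BD - 1
Step 2: e = 2.65 / 1.62 - 1
Step 3: e = 1.6358 - 1
Step 4: e = 0.636

0.636


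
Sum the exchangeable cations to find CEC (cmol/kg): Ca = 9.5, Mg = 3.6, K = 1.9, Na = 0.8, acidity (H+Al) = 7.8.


Step 1: CEC = Ca + Mg + K + Na + (H+Al)
Step 2: CEC = 9.5 + 3.6 + 1.9 + 0.8 + 7.8
Step 3: CEC = 23.6 cmol/kg

23.6


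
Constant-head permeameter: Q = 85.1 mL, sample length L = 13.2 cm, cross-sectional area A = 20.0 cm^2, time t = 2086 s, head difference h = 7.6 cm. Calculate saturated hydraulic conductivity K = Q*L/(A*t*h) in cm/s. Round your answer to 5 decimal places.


Step 1: K = Q * L / (A * t * h)
Step 2: Numerator = 85.1 * 13.2 = 1123.32
Step 3: Denominator = 20.0 * 2086 * 7.6 = 317072.0
Step 4: K = 1123.32 / 317072.0 = 0.00354 cm/s

0.00354


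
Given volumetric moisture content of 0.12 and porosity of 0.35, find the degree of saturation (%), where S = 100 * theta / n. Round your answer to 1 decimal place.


Step 1: S = 100 * theta_v / n
Step 2: S = 100 * 0.12 / 0.35
Step 3: S = 34.3%

34.3


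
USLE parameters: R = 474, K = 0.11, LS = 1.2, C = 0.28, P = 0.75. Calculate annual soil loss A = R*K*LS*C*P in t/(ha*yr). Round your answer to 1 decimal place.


Step 1: A = R * K * LS * C * P
Step 2: R * K = 474 * 0.11 = 52.14
Step 3: (R*K) * LS = 52.14 * 1.2 = 62.568
Step 4: * C * P = 62.568 * 0.28 * 0.75 = 13.1
Step 5: A = 13.1 t/(ha*yr)

13.1


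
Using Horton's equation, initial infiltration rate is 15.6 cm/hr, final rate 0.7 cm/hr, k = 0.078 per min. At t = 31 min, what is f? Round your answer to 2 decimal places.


Step 1: f = fc + (f0 - fc) * exp(-k * t)
Step 2: exp(-0.078 * 31) = 0.0891
Step 3: f = 0.7 + (15.6 - 0.7) * 0.0891
Step 4: f = 0.7 + 14.9 * 0.0891
Step 5: f = 2.03 cm/hr

2.03


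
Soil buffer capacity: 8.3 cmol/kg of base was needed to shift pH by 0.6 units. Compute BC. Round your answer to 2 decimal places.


Step 1: BC = change in base / change in pH
Step 2: BC = 8.3 / 0.6
Step 3: BC = 13.83 cmol/(kg*pH unit)

13.83


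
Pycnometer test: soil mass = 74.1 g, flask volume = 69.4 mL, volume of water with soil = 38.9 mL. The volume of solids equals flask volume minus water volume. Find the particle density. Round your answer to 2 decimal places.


Step 1: Volume of solids = flask volume - water volume with soil
Step 2: V_solids = 69.4 - 38.9 = 30.5 mL
Step 3: Particle density = mass / V_solids = 74.1 / 30.5 = 2.43 g/cm^3

2.43


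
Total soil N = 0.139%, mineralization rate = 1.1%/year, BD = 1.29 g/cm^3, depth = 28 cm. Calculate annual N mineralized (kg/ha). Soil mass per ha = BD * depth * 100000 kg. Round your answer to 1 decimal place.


Step 1: Soil mass per ha = BD * depth * 100000 = 1.29 * 28 * 100000 = 3612000 kg
Step 2: Total N pool = soil mass * N%/100 = 3612000 * 0.139/100 = 5020.68 kg/ha
Step 3: N mineralized = N pool * rate%/100 = 5020.68 * 1.1/100 = 55.2 kg/ha/yr

55.2


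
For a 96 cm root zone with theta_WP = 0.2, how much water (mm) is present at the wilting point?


Step 1: Water (mm) = theta_WP * depth * 10
Step 2: Water = 0.2 * 96 * 10
Step 3: Water = 192.0 mm

192.0


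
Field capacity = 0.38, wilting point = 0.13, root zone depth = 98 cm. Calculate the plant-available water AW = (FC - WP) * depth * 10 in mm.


Step 1: Available water = (FC - WP) * depth * 10
Step 2: AW = (0.38 - 0.13) * 98 * 10
Step 3: AW = 0.25 * 98 * 10
Step 4: AW = 245.0 mm

245.0


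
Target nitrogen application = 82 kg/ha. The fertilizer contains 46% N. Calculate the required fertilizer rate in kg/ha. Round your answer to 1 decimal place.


Step 1: Fertilizer rate = target N / (N content / 100)
Step 2: Rate = 82 / (46 / 100)
Step 3: Rate = 82 / 0.46
Step 4: Rate = 178.3 kg/ha

178.3


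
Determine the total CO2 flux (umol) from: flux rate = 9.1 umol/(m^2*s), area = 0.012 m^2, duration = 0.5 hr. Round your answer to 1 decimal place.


Step 1: Convert time to seconds: 0.5 hr * 3600 = 1800.0 s
Step 2: Total = flux * area * time_s
Step 3: Total = 9.1 * 0.012 * 1800.0
Step 4: Total = 196.6 umol

196.6


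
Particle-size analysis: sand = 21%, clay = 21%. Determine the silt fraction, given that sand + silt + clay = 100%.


Step 1: sand + silt + clay = 100%
Step 2: silt = 100 - sand - clay
Step 3: silt = 100 - 21 - 21
Step 4: silt = 58%

58


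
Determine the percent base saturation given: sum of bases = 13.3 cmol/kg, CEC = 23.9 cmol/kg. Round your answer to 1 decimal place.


Step 1: BS = 100 * (sum of bases) / CEC
Step 2: BS = 100 * 13.3 / 23.9
Step 3: BS = 55.6%

55.6


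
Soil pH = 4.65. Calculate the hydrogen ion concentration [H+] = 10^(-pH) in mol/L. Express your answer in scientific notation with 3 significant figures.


Step 1: [H+] = 10^(-pH)
Step 2: [H+] = 10^(-4.65)
Step 3: [H+] = 2.24e-05 mol/L

2.24e-05


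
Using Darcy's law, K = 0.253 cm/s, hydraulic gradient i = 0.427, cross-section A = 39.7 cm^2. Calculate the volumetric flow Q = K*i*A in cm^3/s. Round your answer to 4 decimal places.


Step 1: Apply Darcy's law: Q = K * i * A
Step 2: Q = 0.253 * 0.427 * 39.7
Step 3: Q = 4.2888 cm^3/s

4.2888


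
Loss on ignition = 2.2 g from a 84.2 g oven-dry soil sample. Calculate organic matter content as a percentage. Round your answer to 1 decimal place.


Step 1: OM% = 100 * LOI / sample mass
Step 2: OM = 100 * 2.2 / 84.2
Step 3: OM = 2.6%

2.6


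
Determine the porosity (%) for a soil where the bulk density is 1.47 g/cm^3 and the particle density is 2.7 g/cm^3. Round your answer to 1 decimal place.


Step 1: Formula: n = 100 * (1 - BD / PD)
Step 2: n = 100 * (1 - 1.47 / 2.7)
Step 3: n = 100 * (1 - 0.54444)
Step 4: n = 45.6%

45.6


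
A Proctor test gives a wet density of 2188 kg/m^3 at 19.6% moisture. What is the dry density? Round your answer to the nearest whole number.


Step 1: Dry density = wet density / (1 + w/100)
Step 2: Dry density = 2188 / (1 + 19.6/100)
Step 3: Dry density = 2188 / 1.196
Step 4: Dry density = 1829 kg/m^3

1829


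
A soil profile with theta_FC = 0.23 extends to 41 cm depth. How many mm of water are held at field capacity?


Step 1: Water (mm) = theta_FC * depth (cm) * 10
Step 2: Water = 0.23 * 41 * 10
Step 3: Water = 94.3 mm

94.3


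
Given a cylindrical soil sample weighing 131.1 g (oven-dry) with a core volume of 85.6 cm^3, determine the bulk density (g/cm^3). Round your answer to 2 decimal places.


Step 1: Identify the formula: BD = dry mass / volume
Step 2: Substitute values: BD = 131.1 / 85.6
Step 3: BD = 1.53 g/cm^3

1.53


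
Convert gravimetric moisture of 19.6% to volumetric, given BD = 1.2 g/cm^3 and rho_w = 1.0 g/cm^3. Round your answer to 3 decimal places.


Step 1: theta = (w / 100) * BD / rho_w
Step 2: theta = (19.6 / 100) * 1.2 / 1.0
Step 3: theta = 0.196 * 1.2
Step 4: theta = 0.235

0.235


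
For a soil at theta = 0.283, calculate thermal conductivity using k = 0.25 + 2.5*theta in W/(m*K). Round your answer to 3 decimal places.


Step 1: k = 0.25 + 2.5 * theta
Step 2: k = 0.25 + 2.5 * 0.283
Step 3: k = 0.25 + 0.708
Step 4: k = 0.958 W/(m*K)

0.958


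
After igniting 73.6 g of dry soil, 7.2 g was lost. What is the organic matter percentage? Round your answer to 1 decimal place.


Step 1: OM% = 100 * LOI / sample mass
Step 2: OM = 100 * 7.2 / 73.6
Step 3: OM = 9.8%

9.8


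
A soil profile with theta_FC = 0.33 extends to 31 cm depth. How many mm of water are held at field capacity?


Step 1: Water (mm) = theta_FC * depth (cm) * 10
Step 2: Water = 0.33 * 31 * 10
Step 3: Water = 102.3 mm

102.3


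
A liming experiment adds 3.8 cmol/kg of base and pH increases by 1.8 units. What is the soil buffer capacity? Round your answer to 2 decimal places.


Step 1: BC = change in base / change in pH
Step 2: BC = 3.8 / 1.8
Step 3: BC = 2.11 cmol/(kg*pH unit)

2.11


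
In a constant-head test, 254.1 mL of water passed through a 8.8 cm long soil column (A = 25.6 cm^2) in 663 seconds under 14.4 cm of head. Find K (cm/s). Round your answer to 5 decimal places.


Step 1: K = Q * L / (A * t * h)
Step 2: Numerator = 254.1 * 8.8 = 2236.08
Step 3: Denominator = 25.6 * 663 * 14.4 = 244408.32
Step 4: K = 2236.08 / 244408.32 = 0.00915 cm/s

0.00915


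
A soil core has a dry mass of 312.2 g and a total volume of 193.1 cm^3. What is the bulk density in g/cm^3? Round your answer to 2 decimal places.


Step 1: Identify the formula: BD = dry mass / volume
Step 2: Substitute values: BD = 312.2 / 193.1
Step 3: BD = 1.62 g/cm^3

1.62


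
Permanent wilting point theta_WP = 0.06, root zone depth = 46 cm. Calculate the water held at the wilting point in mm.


Step 1: Water (mm) = theta_WP * depth * 10
Step 2: Water = 0.06 * 46 * 10
Step 3: Water = 27.6 mm

27.6


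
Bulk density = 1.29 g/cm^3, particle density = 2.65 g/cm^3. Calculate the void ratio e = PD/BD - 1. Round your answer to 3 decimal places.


Step 1: e = PD / BD - 1
Step 2: e = 2.65 / 1.29 - 1
Step 3: e = 2.05426 - 1
Step 4: e = 1.054

1.054


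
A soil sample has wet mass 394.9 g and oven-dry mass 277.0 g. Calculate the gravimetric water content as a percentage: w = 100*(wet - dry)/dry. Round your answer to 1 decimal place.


Step 1: Water mass = wet - dry = 394.9 - 277.0 = 117.9 g
Step 2: w = 100 * water mass / dry mass
Step 3: w = 100 * 117.9 / 277.0 = 42.6%

42.6


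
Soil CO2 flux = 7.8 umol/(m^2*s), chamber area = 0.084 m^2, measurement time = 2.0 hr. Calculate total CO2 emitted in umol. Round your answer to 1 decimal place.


Step 1: Convert time to seconds: 2.0 hr * 3600 = 7200.0 s
Step 2: Total = flux * area * time_s
Step 3: Total = 7.8 * 0.084 * 7200.0
Step 4: Total = 4717.4 umol

4717.4


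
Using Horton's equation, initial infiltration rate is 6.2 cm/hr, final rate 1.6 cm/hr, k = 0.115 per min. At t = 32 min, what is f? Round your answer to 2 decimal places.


Step 1: f = fc + (f0 - fc) * exp(-k * t)
Step 2: exp(-0.115 * 32) = 0.025223
Step 3: f = 1.6 + (6.2 - 1.6) * 0.025223
Step 4: f = 1.6 + 4.6 * 0.025223
Step 5: f = 1.72 cm/hr

1.72


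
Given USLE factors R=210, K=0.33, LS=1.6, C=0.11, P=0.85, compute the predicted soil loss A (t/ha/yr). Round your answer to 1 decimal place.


Step 1: A = R * K * LS * C * P
Step 2: R * K = 210 * 0.33 = 69.3
Step 3: (R*K) * LS = 69.3 * 1.6 = 110.88
Step 4: * C * P = 110.88 * 0.11 * 0.85 = 10.4
Step 5: A = 10.4 t/(ha*yr)

10.4


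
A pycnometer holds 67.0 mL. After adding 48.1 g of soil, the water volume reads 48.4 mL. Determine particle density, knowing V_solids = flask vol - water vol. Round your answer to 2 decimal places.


Step 1: Volume of solids = flask volume - water volume with soil
Step 2: V_solids = 67.0 - 48.4 = 18.6 mL
Step 3: Particle density = mass / V_solids = 48.1 / 18.6 = 2.59 g/cm^3

2.59


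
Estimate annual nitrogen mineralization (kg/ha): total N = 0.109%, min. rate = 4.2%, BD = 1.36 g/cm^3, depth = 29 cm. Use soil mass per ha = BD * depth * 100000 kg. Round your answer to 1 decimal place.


Step 1: Soil mass per ha = BD * depth * 100000 = 1.36 * 29 * 100000 = 3944000 kg
Step 2: Total N pool = soil mass * N%/100 = 3944000 * 0.109/100 = 4298.96 kg/ha
Step 3: N mineralized = N pool * rate%/100 = 4298.96 * 4.2/100 = 180.6 kg/ha/yr

180.6


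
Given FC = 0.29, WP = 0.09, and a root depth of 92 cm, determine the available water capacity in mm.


Step 1: Available water = (FC - WP) * depth * 10
Step 2: AW = (0.29 - 0.09) * 92 * 10
Step 3: AW = 0.2 * 92 * 10
Step 4: AW = 184.0 mm

184.0


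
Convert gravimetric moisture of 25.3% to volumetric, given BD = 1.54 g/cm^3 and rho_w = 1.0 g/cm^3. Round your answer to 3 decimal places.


Step 1: theta = (w / 100) * BD / rho_w
Step 2: theta = (25.3 / 100) * 1.54 / 1.0
Step 3: theta = 0.253 * 1.54
Step 4: theta = 0.39

0.39


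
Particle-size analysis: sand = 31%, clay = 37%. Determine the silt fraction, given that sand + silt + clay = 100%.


Step 1: sand + silt + clay = 100%
Step 2: silt = 100 - sand - clay
Step 3: silt = 100 - 31 - 37
Step 4: silt = 32%

32


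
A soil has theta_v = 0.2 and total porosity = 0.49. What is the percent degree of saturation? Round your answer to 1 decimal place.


Step 1: S = 100 * theta_v / n
Step 2: S = 100 * 0.2 / 0.49
Step 3: S = 40.8%

40.8


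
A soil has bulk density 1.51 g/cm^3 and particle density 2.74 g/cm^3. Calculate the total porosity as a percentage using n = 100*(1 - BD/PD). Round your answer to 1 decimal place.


Step 1: Formula: n = 100 * (1 - BD / PD)
Step 2: n = 100 * (1 - 1.51 / 2.74)
Step 3: n = 100 * (1 - 0.55109)
Step 4: n = 44.9%

44.9
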